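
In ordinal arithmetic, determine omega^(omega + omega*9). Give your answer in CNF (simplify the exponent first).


omega^(omega + omega*9):
Both terms of the exponent have the same exponent 1, so they merge: omega + omega*9 = omega*(1+9) = omega*10.
omega raised to a CNF ordinal is a single CNF term: Result = omega^(omega*10)

omega^(omega*10)


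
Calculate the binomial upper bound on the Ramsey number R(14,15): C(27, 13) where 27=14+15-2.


R(14,15) <= C(14+15-2, 14-1) = C(27, 13)
C(27, 13) = 27! / (13! * 14!)
= 20058300

20058300


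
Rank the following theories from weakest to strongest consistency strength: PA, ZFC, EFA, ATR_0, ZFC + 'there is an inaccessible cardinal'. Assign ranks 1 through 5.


Ordering by consistency strength:
1. EFA
2. PA
3. ATR_0
4. ZFC
5. ZFC + 'there is an inaccessible cardinal'


PA=2, ZFC=4, EFA=1, ATR_0=3, ZFC + 'there is an inaccessible cardinal'=5


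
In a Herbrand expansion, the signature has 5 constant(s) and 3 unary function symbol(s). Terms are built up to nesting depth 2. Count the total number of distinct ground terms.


Herbrand terms by depth:
Depth 0: 5 constants
Depth 1: 15 new terms (running total: 20)
Depth 2: 45 new terms (running total: 65)
Total distinct ground terms = 65

65


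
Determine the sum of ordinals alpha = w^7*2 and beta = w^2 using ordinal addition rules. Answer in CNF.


Ordinal addition w^7*2 + w^2:
Leading exponent of alpha (7) > leading exponent of beta (2).
Since alpha's term has higher exponent than beta's leading term,
the sum is simply alpha followed by beta.
Result = w^7*2 + w^2

w^7*2 + w^2


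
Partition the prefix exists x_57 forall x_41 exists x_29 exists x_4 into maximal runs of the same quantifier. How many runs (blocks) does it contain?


Alternations = 2.
Blocks = alternations + 1 = 3

3


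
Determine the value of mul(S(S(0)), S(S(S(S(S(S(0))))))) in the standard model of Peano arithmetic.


mul(S^2(0), S^6(0)):
S^2(0) = 2
S^6(0) = 6
2 * 6 = 12

12


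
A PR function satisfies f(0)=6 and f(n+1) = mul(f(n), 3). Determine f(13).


f(0) = 6
f(1) = mul(f(0), 3) = mul(6, 3) = 18
f(2) = mul(f(1), 3) = mul(18, 3) = 54
f(3) = mul(f(2), 3) = mul(54, 3) = 162
f(4) = mul(f(3), 3) = mul(162, 3) = 486
f(5) = mul(f(4), 3) = mul(486, 3) = 1458
f(6) = mul(f(5), 3) = mul(1458, 3) = 4374
f(7) = mul(f(6), 3) = mul(4374, 3) = 13122
f(8) = mul(f(7), 3) = mul(13122, 3) = 39366
f(9) = mul(f(8), 3) = mul(39366, 3) = 118098
f(10) = mul(f(9), 3) = mul(118098, 3) = 354294
f(11) = mul(f(10), 3) = mul(354294, 3) = 1062882
f(12) = mul(f(11), 3) = mul(1062882, 3) = 3188646
f(13) = mul(f(12), 3) = mul(3188646, 3) = 9565938


9565938


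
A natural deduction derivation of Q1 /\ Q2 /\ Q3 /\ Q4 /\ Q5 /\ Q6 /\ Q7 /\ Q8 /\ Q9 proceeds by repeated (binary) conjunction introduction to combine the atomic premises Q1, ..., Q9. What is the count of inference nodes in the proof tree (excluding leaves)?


The target conjunction has 9 conjuncts, i.e. 8 binary /\ connectives.
Each conjunction-intro joins two pieces, so 9 atoms require 9-1 = 8 applications.
Total inference nodes = 8

8


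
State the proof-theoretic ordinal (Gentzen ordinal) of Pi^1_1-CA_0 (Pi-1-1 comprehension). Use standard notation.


The proof-theoretic ordinal of Pi^1_1-CA_0 (Pi-1-1 comprehension) is a standard result in ordinal analysis.
This ordinal is the supremum of order types of primitive recursive well-orderings
that the theory can prove to be well-ordered.
For Pi^1_1-CA_0 (Pi-1-1 comprehension), the proof-theoretic ordinal is psi_0(Omega_omega).

psi_0(Omega_omega)


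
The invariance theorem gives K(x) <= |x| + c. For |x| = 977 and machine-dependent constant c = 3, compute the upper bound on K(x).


K(x) <= |x| + c = 977 + 3 = 980

980


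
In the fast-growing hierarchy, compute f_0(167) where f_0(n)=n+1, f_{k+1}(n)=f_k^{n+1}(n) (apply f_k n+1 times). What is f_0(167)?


f_0(167) = 167 + 1 = 168

168


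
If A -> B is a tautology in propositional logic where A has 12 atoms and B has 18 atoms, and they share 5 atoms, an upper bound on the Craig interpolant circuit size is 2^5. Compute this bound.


Shared atoms = 5
Craig interpolant size bound = 2^5
= 32

32


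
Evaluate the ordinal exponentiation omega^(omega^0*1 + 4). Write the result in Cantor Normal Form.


omega^(omega^0*1 + 4):
omega^0 = 1, so the exponent is 1 + 4 = 5 (finite ordinal addition).
Result = omega^5, already a single CNF term.

omega^5


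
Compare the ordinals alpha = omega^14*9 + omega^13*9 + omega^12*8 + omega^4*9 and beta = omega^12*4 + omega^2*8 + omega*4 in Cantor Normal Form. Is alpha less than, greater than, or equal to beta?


Compare term by term from highest exponent:
alpha = omega^14*9 + omega^13*9 + omega^12*8 + omega^4*9
beta = omega^12*4 + omega^2*8 + omega*4
Term 1: alpha has omega^14*9, beta has omega^12*4
Term 2: alpha has omega^13*9, beta has omega^2*8
Term 3: alpha has omega^12*8, beta has omega^1*4
Term 4: alpha has omega^4*9, beta has omega^0*0
Result: alpha > beta

alpha > beta


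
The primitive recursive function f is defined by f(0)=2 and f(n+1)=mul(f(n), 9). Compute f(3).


f(0) = 2
f(1) = mul(f(0), 9) = mul(2, 9) = 18
f(2) = mul(f(1), 9) = mul(18, 9) = 162
f(3) = mul(f(2), 9) = mul(162, 9) = 1458


1458


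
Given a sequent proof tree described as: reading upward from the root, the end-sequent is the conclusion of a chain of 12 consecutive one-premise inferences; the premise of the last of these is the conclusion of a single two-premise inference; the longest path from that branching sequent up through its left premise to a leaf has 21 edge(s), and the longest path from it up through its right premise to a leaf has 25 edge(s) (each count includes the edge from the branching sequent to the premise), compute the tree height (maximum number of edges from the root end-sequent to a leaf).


Longest path through the left premise: 21 edges (measured from the branching sequent)
Longest path through the right premise: 25 edges
Height of the subtree rooted at the branching sequent: max(21, 25) = 25
The branching sequent sits 12 edges above the root (the chain of one-premise inferences), so height = 25 + 12 = 37

37


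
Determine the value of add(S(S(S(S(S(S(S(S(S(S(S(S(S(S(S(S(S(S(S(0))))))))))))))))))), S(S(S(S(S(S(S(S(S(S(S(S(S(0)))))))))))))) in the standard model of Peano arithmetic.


add(S^19(0), S^13(0)):
S^19(0) = 19
S^13(0) = 13
19 + 13 = 32

32


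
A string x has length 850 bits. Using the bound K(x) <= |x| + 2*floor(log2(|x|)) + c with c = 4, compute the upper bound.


floor(log2(850)) = 9
2 * 9 = 18
K(x) <= 850 + 18 + 4 = 872

872


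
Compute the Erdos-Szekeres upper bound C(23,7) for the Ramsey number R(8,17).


R(8,17) <= C(8+17-2, 8-1) = C(23, 7)
C(23, 7) = 23! / (7! * 16!)
= 245157

245157


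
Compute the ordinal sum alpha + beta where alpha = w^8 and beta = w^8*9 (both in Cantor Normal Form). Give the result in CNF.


Ordinal addition w^8 + w^8*9:
Both terms have the same exponent 8.
w^e*c + w^e*d = w^e*(c+d).
Result = w^8*(1+9) = w^8*10

w^8*10


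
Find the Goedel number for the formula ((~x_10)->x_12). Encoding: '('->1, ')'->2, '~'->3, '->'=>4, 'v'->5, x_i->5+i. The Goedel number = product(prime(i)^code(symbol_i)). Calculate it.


Formula: ((~x_10)->x_12)
Symbol codes: [1, 1, 3, 15, 2, 4, 17, 2]
Primes: [2, 3, 5, 7, 11, 13, 17, 19]
p_1^1 = 2^1 = 2
p_2^1 = 3^1 = 3
p_3^3 = 5^3 = 125
p_4^15 = 7^15 = 4747561509943
p_5^2 = 11^2 = 121
p_6^4 = 13^4 = 28561
p_7^17 = 17^17 = 827240261886336764177
p_8^2 = 19^2 = 361
Product = 3674764468325774845307624534425881031643513250

3674764468325774845307624534425881031643513250


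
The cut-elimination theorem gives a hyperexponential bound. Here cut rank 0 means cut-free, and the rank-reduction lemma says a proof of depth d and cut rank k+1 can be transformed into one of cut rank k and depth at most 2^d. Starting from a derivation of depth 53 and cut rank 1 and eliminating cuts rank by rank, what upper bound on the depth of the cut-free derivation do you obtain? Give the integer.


Each rank reduction sends depth d to at most 2^d; cut rank r needs r reductions.
2_0(53) = 53
2_1(53) = 2^53 = 9007199254740992
Cut-free depth bound = 9007199254740992

9007199254740992


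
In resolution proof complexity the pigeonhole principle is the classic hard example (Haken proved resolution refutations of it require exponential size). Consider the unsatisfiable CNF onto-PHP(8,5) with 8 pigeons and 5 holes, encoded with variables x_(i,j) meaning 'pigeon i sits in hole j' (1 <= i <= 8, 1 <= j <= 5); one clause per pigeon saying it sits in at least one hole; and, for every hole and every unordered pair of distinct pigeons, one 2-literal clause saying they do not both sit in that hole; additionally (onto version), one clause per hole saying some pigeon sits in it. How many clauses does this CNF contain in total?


onto-PHP(8,5): 8 pigeons, 5 holes, 8*5 = 40 variables.
- pigeon clauses: one per pigeon -> 8 clauses
- hole clauses: 5 holes * C(8,2) = 5 * 28 -> 140 clauses
- onto clauses: one per hole -> 5 clauses
Total clauses = 8 + 140 + 5 = 153

153


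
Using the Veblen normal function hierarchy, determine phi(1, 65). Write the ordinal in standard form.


phi(1, 65):
phi(1, beta) = epsilon_beta (the beta-th epsilon number).
phi(1, 65) = epsilon_65

epsilon_65


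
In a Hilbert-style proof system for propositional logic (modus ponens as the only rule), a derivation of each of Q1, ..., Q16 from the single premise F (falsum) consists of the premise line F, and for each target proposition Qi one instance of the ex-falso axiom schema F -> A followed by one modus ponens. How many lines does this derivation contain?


Ex falso, line by line:
- 1 premise line (F)
- 16 targets, each needing 1 axiom instance (F -> Qi) + 1 MP = 2 lines: 2 * 16 = 32
Total = 1 + 32 = 33 lines.

33


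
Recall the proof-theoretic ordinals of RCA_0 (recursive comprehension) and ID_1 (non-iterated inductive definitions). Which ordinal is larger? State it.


Proof-theoretic ordinal of RCA_0 (recursive comprehension): omega^omega
Proof-theoretic ordinal of ID_1 (non-iterated inductive definitions): psi_0(epsilon_{Omega+1})
Comparing: omega^omega < psi_0(epsilon_{Omega+1}).
The larger ordinal is psi_0(epsilon_{Omega+1}) (from ID_1 (non-iterated inductive definitions)).

psi_0(epsilon_{Omega+1})


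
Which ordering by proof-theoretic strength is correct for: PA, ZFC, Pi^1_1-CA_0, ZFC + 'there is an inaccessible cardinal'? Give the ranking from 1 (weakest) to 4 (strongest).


Ordering by consistency strength:
1. PA
2. Pi^1_1-CA_0
3. ZFC
4. ZFC + 'there is an inaccessible cardinal'


PA=1, ZFC=3, Pi^1_1-CA_0=2, ZFC + 'there is an inaccessible cardinal'=4


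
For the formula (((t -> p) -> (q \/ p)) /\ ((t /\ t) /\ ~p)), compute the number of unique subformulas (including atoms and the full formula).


Formula: (((t -> p) -> (q \/ p)) /\ ((t /\ t) /\ ~p))
Subformulas found:
  1. q
  2. t
  3. p
  4. ~p
  5. (q \/ p)
  6. (t /\ t)
  7. (t -> p)
  8. ((t /\ t) /\ ~p)
  9. ((t -> p) -> (q \/ p))
  10. (((t -> p) -> (q \/ p)) /\ ((t /\ t) /\ ~p))
Total distinct subformulas = 10

10


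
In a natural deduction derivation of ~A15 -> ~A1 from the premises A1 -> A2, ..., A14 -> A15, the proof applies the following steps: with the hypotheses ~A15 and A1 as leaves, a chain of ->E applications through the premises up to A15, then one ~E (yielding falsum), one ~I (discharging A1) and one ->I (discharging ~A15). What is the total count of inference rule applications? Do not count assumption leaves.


From hypothesis A1, 14 ->E steps along the 14 premises yield A15.
~E with hypothesis ~A15 gives falsum (1 node); ~I discharging A1 gives ~A1 (1 node); ->I discharging ~A15 gives the goal (1 node).
Total = 14 + 3 = 17 inference nodes.

17


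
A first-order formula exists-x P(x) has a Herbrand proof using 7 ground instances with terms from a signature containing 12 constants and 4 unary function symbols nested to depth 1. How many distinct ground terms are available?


Herbrand terms by depth:
Depth 0: 12 constants
Depth 1: 48 new terms (running total: 60)
Total distinct ground terms = 60

60


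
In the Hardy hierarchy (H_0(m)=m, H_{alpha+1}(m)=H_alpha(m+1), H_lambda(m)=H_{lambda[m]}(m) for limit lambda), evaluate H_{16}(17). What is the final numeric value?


H_16(17):
For finite ordinals k, H_k(n) = n + k (each successor step adds 1).
H_16(17) = 17 + 16 = 33

33


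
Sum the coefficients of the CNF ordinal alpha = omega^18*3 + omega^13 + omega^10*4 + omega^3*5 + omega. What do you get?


CNF: omega^18*3 + omega^13 + omega^10*4 + omega^3*5 + omega
Coefficients: 3 + 1 + 4 + 5 + 1 = 14

14


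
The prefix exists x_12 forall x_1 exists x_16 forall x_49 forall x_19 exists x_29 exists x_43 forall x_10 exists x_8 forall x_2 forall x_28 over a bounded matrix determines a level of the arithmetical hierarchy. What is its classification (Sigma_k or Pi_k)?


Leading quantifier is exists, so the class is Sigma.
Number of quantifier blocks = alternations + 1 = 7 + 1 = 8.
Classification: Sigma_8

Sigma_8


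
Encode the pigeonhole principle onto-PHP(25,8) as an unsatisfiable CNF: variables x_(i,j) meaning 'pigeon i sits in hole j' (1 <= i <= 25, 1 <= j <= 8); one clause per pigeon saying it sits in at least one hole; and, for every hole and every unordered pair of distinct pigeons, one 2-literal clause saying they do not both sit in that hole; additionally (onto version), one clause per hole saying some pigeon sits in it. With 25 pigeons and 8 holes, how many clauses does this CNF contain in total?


onto-PHP(25,8): 25 pigeons, 8 holes, 25*8 = 200 variables.
- pigeon clauses: one per pigeon -> 25 clauses
- hole clauses: 8 holes * C(25,2) = 8 * 300 -> 2400 clauses
- onto clauses: one per hole -> 8 clauses
Total clauses = 25 + 2400 + 8 = 2433

2433


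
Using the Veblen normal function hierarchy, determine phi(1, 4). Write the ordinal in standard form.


phi(1, 4):
phi(1, beta) = epsilon_beta (the beta-th epsilon number).
phi(1, 4) = epsilon_4

epsilon_4


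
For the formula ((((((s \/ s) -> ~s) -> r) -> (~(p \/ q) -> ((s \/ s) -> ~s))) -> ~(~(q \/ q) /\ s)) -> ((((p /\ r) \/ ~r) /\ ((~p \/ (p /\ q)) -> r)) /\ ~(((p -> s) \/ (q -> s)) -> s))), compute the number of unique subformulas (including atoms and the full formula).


Formula: ((((((s \/ s) -> ~s) -> r) -> (~(p \/ q) -> ((s \/ s) -> ~s))) -> ~(~(q \/ q) /\ s)) -> ((((p /\ r) \/ ~r) /\ ((~p \/ (p /\ q)) -> r)) /\ ~(((p -> s) \/ (q -> s)) -> s)))
Subformulas found:
  1. r
  2. q
  3. s
  4. p
  5. ~p
  6. ~r
  7. ~s
  8. (p -> s)
  9. (s \/ s)
  10. (p /\ q)
  11. (p /\ r)
  12. (p \/ q)
  13. (q \/ q)
  14. (q -> s)
  15. ~(q \/ q)
  16. ~(p \/ q)
  17. ((p /\ r) \/ ~r)
  18. (~p \/ (p /\ q))
  19. ((s \/ s) -> ~s)
  20. (~(q \/ q) /\ s)
  21. ~(~(q \/ q) /\ s)
  22. ((p -> s) \/ (q -> s))
  23. (((s \/ s) -> ~s) -> r)
  24. ((~p \/ (p /\ q)) -> r)
  25. (((p -> s) \/ (q -> s)) -> s)
  26. ~(((p -> s) \/ (q -> s)) -> s)
  27. (~(p \/ q) -> ((s \/ s) -> ~s))
  28. (((p /\ r) \/ ~r) /\ ((~p \/ (p /\ q)) -> r))
  29. ((((s \/ s) -> ~s) -> r) -> (~(p \/ q) -> ((s \/ s) -> ~s)))
  30. ((((p /\ r) \/ ~r) /\ ((~p \/ (p /\ q)) -> r)) /\ ~(((p -> s) \/ (q -> s)) -> s))
  31. (((((s \/ s) -> ~s) -> r) -> (~(p \/ q) -> ((s \/ s) -> ~s))) -> ~(~(q \/ q) /\ s))
  32. ((((((s \/ s) -> ~s) -> r) -> (~(p \/ q) -> ((s \/ s) -> ~s))) -> ~(~(q \/ q) /\ s)) -> ((((p /\ r) \/ ~r) /\ ((~p \/ (p /\ q)) -> r)) /\ ~(((p -> s) \/ (q -> s)) -> s)))
Total distinct subformulas = 32

32


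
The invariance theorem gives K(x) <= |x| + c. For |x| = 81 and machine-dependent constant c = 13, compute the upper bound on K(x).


K(x) <= |x| + c = 81 + 13 = 94

94


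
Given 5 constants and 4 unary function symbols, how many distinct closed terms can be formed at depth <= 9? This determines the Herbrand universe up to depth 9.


Herbrand terms by depth:
Depth 0: 5 constants
Depth 1: 20 new terms (running total: 25)
Depth 2: 80 new terms (running total: 105)
Depth 3: 320 new terms (running total: 425)
Depth 4: 1280 new terms (running total: 1705)
Depth 5: 5120 new terms (running total: 6825)
Depth 6: 20480 new terms (running total: 27305)
Depth 7: 81920 new terms (running total: 109225)
Depth 8: 327680 new terms (running total: 436905)
Depth 9: 1310720 new terms (running total: 1747625)
Total distinct ground terms = 1747625

1747625


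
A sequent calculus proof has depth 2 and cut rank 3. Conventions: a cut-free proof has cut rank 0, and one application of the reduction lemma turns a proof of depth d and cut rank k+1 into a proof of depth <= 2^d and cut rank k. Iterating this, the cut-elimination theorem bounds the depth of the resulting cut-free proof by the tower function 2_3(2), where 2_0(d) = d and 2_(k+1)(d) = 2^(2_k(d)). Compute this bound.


Each rank reduction sends depth d to at most 2^d; cut rank r needs r reductions.
2_0(2) = 2
2_1(2) = 2^2 = 4
2_2(2) = 2^4 = 16
2_3(2) = 2^16 = 65536
Cut-free depth bound = 65536

65536


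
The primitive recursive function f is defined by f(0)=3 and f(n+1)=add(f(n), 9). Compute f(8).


f(0) = 3
f(1) = add(f(0), 9) = add(3, 9) = 12
f(2) = add(f(1), 9) = add(12, 9) = 21
f(3) = add(f(2), 9) = add(21, 9) = 30
f(4) = add(f(3), 9) = add(30, 9) = 39
f(5) = add(f(4), 9) = add(39, 9) = 48
f(6) = add(f(5), 9) = add(48, 9) = 57
f(7) = add(f(6), 9) = add(57, 9) = 66
f(8) = add(f(7), 9) = add(66, 9) = 75


75


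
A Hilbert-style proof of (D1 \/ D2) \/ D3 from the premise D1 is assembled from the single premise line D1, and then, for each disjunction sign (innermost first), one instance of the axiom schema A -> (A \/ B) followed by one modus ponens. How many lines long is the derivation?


Building the left-nested 3-ary disjunction from D1:
- 1 premise line (D1)
- 3 disjuncts means 2 disjunction signs; each needs 1 axiom instance + 1 MP = 2 lines: 2 * 2 = 4
Total = 1 + 4 = 5 lines.

5


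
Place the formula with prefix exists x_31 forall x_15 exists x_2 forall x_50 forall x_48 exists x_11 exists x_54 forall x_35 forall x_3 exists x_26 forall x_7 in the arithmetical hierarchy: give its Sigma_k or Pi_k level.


Leading quantifier is exists, so the class is Sigma.
Number of quantifier blocks = alternations + 1 = 7 + 1 = 8.
Classification: Sigma_8

Sigma_8


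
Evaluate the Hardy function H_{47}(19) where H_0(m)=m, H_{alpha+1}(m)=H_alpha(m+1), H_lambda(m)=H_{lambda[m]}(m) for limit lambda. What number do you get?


H_47(19):
For finite ordinals k, H_k(n) = n + k (each successor step adds 1).
H_47(19) = 19 + 47 = 66

66


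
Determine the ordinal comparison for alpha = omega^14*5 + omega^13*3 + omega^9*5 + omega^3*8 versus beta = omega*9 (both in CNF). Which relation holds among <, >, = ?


Compare term by term from highest exponent:
alpha = omega^14*5 + omega^13*3 + omega^9*5 + omega^3*8
beta = omega*9
Term 1: alpha has omega^14*5, beta has omega^1*9
Term 2: alpha has omega^13*3, beta has omega^0*0
Term 3: alpha has omega^9*5, beta has omega^0*0
Term 4: alpha has omega^3*8, beta has omega^0*0
Result: alpha > beta

alpha > beta


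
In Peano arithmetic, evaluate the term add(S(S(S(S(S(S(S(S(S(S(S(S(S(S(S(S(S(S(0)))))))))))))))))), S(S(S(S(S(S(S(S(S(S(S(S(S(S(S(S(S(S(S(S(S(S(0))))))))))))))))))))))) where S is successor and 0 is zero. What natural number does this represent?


add(S^18(0), S^22(0)):
S^18(0) = 18
S^22(0) = 22
18 + 22 = 40

40


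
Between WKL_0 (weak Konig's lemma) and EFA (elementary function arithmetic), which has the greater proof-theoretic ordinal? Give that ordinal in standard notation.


Proof-theoretic ordinal of WKL_0 (weak Konig's lemma): omega^omega
Proof-theoretic ordinal of EFA (elementary function arithmetic): omega^3
Comparing: omega^3 < omega^omega.
The larger ordinal is omega^omega (from WKL_0 (weak Konig's lemma)).

omega^omega


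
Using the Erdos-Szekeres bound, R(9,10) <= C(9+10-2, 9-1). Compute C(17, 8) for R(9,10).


R(9,10) <= C(9+10-2, 9-1) = C(17, 8)
C(17, 8) = 17! / (8! * 9!)
= 24310

24310


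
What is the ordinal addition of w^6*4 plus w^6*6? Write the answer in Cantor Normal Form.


Ordinal addition w^6*4 + w^6*6:
Both terms have the same exponent 6.
w^e*c + w^e*d = w^e*(c+d).
Result = w^6*(4+6) = w^6*10

w^6*10


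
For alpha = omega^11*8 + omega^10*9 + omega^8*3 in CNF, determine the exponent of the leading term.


CNF: omega^11*8 + omega^10*9 + omega^8*3
The leading term is omega^11*8, which has exponent 11.

11


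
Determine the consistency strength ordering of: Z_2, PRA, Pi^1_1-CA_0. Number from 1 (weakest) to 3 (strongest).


Ordering by consistency strength:
1. PRA
2. Pi^1_1-CA_0
3. Z_2


Z_2=3, PRA=1, Pi^1_1-CA_0=2


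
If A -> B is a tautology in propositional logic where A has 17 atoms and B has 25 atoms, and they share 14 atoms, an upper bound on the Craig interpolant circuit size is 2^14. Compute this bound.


Shared atoms = 14
Craig interpolant size bound = 2^14
= 16384

16384


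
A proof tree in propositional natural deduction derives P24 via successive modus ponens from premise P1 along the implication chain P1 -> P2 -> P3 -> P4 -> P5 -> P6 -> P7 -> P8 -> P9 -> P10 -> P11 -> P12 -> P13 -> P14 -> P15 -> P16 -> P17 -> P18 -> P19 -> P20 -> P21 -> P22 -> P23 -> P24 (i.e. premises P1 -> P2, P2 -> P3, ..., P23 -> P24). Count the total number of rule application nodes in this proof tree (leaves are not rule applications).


We have a chain: P1 -> P2 -> P3 -> P4 -> P5 -> P6 -> P7 -> P8 -> P9 -> P10 -> P11 -> P12 -> P13 -> P14 -> P15 -> P16 -> P17 -> P18 -> P19 -> P20 -> P21 -> P22 -> P23 -> P24.
Each modus ponens application produces the next variable.
The chain has 24 propositions, so 24-1 = 23 modus ponens steps.
Total inference nodes = 23

23


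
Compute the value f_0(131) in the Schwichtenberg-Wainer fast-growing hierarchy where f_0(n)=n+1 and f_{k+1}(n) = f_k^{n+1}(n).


f_0(131) = 131 + 1 = 132

132


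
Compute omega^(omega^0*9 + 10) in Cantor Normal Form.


omega^(omega^0*9 + 10):
omega^0 = 1, so the exponent is 9 + 10 = 19 (finite ordinal addition).
Result = omega^19, already a single CNF term.

omega^19


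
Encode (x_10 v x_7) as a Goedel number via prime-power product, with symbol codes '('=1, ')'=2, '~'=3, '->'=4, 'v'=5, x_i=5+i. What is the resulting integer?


Formula: (x_10 v x_7)
Symbol codes: [1, 15, 5, 12, 2]
Primes: [2, 3, 5, 7, 11]
p_1^1 = 2^1 = 2
p_2^15 = 3^15 = 14348907
p_3^5 = 5^5 = 3125
p_4^12 = 7^12 = 13841287201
p_5^2 = 11^2 = 121
Product = 150196802998125975918750

150196802998125975918750


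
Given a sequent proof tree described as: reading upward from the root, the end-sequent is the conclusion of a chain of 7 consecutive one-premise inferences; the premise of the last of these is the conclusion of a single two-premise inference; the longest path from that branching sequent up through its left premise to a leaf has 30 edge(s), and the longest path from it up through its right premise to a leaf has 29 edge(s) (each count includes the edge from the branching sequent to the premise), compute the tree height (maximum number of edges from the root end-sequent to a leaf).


Longest path through the left premise: 30 edges (measured from the branching sequent)
Longest path through the right premise: 29 edges
Height of the subtree rooted at the branching sequent: max(30, 29) = 30
The branching sequent sits 7 edges above the root (the chain of one-premise inferences), so height = 30 + 7 = 37

37


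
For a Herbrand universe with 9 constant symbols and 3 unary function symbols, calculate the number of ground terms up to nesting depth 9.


Herbrand terms by depth:
Depth 0: 9 constants
Depth 1: 27 new terms (running total: 36)
Depth 2: 81 new terms (running total: 117)
Depth 3: 243 new terms (running total: 360)
Depth 4: 729 new terms (running total: 1089)
Depth 5: 2187 new terms (running total: 3276)
Depth 6: 6561 new terms (running total: 9837)
Depth 7: 19683 new terms (running total: 29520)
Depth 8: 59049 new terms (running total: 88569)
Depth 9: 177147 new terms (running total: 265716)
Total distinct ground terms = 265716

265716


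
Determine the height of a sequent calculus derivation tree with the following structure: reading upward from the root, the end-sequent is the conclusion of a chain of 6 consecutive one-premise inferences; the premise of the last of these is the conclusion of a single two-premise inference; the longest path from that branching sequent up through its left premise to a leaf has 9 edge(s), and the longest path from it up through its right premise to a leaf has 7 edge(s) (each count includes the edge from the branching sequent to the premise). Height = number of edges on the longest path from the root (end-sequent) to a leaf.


Longest path through the left premise: 9 edges (measured from the branching sequent)
Longest path through the right premise: 7 edges
Height of the subtree rooted at the branching sequent: max(9, 7) = 9
The branching sequent sits 6 edges above the root (the chain of one-premise inferences), so height = 9 + 6 = 15

15


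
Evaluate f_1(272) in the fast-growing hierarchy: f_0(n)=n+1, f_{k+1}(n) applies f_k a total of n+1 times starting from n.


f_1(272) = f_0^273(272)
f_0 adds 1 each time, applied 273 times.
f_1(272) = 272 + 273 = 545

545


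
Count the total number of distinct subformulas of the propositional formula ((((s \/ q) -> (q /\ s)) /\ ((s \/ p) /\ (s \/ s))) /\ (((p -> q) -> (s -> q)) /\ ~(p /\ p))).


Formula: ((((s \/ q) -> (q /\ s)) /\ ((s \/ p) /\ (s \/ s))) /\ (((p -> q) -> (s -> q)) /\ ~(p /\ p)))
Subformulas found:
  1. q
  2. s
  3. p
  4. (s \/ s)
  5. (s \/ p)
  6. (s \/ q)
  7. (q /\ s)
  8. (p /\ p)
  9. (s -> q)
  10. (p -> q)
  11. ~(p /\ p)
  12. ((s \/ p) /\ (s \/ s))
  13. ((s \/ q) -> (q /\ s))
  14. ((p -> q) -> (s -> q))
  15. (((p -> q) -> (s -> q)) /\ ~(p /\ p))
  16. (((s \/ q) -> (q /\ s)) /\ ((s \/ p) /\ (s \/ s)))
  17. ((((s \/ q) -> (q /\ s)) /\ ((s \/ p) /\ (s \/ s))) /\ (((p -> q) -> (s -> q)) /\ ~(p /\ p)))
Total distinct subformulas = 17

17


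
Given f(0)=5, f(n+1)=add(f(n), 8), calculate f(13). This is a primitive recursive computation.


f(0) = 5
f(1) = add(f(0), 8) = add(5, 8) = 13
f(2) = add(f(1), 8) = add(13, 8) = 21
f(3) = add(f(2), 8) = add(21, 8) = 29
f(4) = add(f(3), 8) = add(29, 8) = 37
f(5) = add(f(4), 8) = add(37, 8) = 45
f(6) = add(f(5), 8) = add(45, 8) = 53
f(7) = add(f(6), 8) = add(53, 8) = 61
f(8) = add(f(7), 8) = add(61, 8) = 69
f(9) = add(f(8), 8) = add(69, 8) = 77
f(10) = add(f(9), 8) = add(77, 8) = 85
f(11) = add(f(10), 8) = add(85, 8) = 93
f(12) = add(f(11), 8) = add(93, 8) = 101
f(13) = add(f(12), 8) = add(101, 8) = 109


109


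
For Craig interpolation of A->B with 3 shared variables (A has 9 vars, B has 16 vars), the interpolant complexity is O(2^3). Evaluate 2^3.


Shared atoms = 3
Craig interpolant size bound = 2^3
= 8

8


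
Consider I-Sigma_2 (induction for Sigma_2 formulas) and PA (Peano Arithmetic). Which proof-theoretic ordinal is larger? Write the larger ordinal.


Proof-theoretic ordinal of I-Sigma_2 (induction for Sigma_2 formulas): omega^(omega^omega)
Proof-theoretic ordinal of PA (Peano Arithmetic): epsilon_0
Comparing: omega^(omega^omega) < epsilon_0.
The larger ordinal is epsilon_0 (from PA (Peano Arithmetic)).

epsilon_0


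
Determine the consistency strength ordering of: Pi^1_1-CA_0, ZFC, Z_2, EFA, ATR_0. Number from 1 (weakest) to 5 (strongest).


Ordering by consistency strength:
1. EFA
2. ATR_0
3. Pi^1_1-CA_0
4. Z_2
5. ZFC


Pi^1_1-CA_0=3, ZFC=5, Z_2=4, EFA=1, ATR_0=2


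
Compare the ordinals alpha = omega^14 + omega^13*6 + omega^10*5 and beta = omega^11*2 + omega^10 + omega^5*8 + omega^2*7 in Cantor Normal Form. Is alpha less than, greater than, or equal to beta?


Compare term by term from highest exponent:
alpha = omega^14 + omega^13*6 + omega^10*5
beta = omega^11*2 + omega^10 + omega^5*8 + omega^2*7
Term 1: alpha has omega^14*1, beta has omega^11*2
Term 2: alpha has omega^13*6, beta has omega^10*1
Term 3: alpha has omega^10*5, beta has omega^5*8
Term 4: alpha has omega^0*0, beta has omega^2*7
Result: alpha > beta

alpha > beta


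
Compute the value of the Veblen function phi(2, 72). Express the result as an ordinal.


phi(2, 72):
phi(2, beta) = zeta_beta (the beta-th zeta number, fixed point of epsilon).
phi(2, 72) = zeta_72

zeta_72


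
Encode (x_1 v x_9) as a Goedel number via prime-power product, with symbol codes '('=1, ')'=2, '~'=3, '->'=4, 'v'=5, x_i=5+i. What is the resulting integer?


Formula: (x_1 v x_9)
Symbol codes: [1, 6, 5, 14, 2]
Primes: [2, 3, 5, 7, 11]
p_1^1 = 2^1 = 2
p_2^6 = 3^6 = 729
p_3^5 = 5^5 = 3125
p_4^14 = 7^14 = 678223072849
p_5^2 = 11^2 = 121
Product = 373908618955859006250

373908618955859006250


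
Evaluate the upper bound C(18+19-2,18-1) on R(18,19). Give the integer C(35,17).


R(18,19) <= C(18+19-2, 18-1) = C(35, 17)
C(35, 17) = 35! / (17! * 18!)
= 4537567650

4537567650


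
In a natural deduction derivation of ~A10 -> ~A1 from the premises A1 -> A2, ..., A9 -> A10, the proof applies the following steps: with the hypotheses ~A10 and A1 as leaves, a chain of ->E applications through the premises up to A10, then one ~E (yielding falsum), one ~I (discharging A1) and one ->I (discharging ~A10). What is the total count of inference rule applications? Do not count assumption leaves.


From hypothesis A1, 9 ->E steps along the 9 premises yield A10.
~E with hypothesis ~A10 gives falsum (1 node); ~I discharging A1 gives ~A1 (1 node); ->I discharging ~A10 gives the goal (1 node).
Total = 9 + 3 = 12 inference nodes.

12


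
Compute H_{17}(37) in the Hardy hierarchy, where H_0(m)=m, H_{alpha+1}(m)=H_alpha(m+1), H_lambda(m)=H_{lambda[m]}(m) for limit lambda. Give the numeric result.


H_17(37):
For finite ordinals k, H_k(n) = n + k (each successor step adds 1).
H_17(37) = 37 + 17 = 54

54


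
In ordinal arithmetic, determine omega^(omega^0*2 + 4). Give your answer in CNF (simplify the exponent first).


omega^(omega^0*2 + 4):
omega^0 = 1, so the exponent is 2 + 4 = 6 (finite ordinal addition).
Result = omega^6, already a single CNF term.

omega^6


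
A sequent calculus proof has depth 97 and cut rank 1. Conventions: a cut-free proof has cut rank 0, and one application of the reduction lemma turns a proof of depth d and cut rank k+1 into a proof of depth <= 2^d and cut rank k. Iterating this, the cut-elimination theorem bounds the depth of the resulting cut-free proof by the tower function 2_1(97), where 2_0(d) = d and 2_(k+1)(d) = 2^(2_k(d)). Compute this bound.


Each rank reduction sends depth d to at most 2^d; cut rank r needs r reductions.
2_0(97) = 97
2_1(97) = 2^97 = 158456325028528675187087900672
Cut-free depth bound = 158456325028528675187087900672

158456325028528675187087900672


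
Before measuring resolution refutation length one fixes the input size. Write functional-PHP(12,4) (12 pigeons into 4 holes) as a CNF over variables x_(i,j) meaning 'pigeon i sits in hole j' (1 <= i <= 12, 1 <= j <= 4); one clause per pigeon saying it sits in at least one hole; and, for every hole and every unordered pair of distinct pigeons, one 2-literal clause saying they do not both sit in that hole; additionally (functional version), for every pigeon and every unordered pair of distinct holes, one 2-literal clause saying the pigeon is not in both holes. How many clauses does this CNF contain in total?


functional-PHP(12,4): 12 pigeons, 4 holes, 12*4 = 48 variables.
- pigeon clauses: one per pigeon -> 12 clauses
- hole clauses: 4 holes * C(12,2) = 4 * 66 -> 264 clauses
- functional clauses: 12 pigeons * C(4,2) = 12 * 6 -> 72 clauses
Total clauses = 12 + 264 + 72 = 348

348


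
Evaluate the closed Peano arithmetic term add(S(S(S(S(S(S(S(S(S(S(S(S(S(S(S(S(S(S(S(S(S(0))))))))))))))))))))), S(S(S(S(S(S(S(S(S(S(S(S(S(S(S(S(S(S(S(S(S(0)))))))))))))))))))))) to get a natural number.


add(S^21(0), S^21(0)):
S^21(0) = 21
S^21(0) = 21
21 + 21 = 42

42


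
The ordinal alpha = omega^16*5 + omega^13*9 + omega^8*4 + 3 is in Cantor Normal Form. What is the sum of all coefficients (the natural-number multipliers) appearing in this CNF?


CNF: omega^16*5 + omega^13*9 + omega^8*4 + 3
Coefficients: 5 + 9 + 4 + 3 = 21

21


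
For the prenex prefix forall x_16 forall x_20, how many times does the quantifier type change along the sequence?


Walk the prefix and count type changes:
  position 1: forall -> forall
Total alternations = 0

0


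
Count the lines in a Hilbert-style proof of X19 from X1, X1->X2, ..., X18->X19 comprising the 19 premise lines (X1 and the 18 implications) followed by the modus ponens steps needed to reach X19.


We have 19 premise lines: X1 and 18 implications.
Each implication is detached once by MP, giving 18 MP lines.
19 premise lines + 18 MP lines = 37 total lines.

37


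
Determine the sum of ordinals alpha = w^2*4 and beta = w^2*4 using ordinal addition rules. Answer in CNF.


Ordinal addition w^2*4 + w^2*4:
Both terms have the same exponent 2.
w^e*c + w^e*d = w^e*(c+d).
Result = w^2*(4+4) = w^2*8

w^2*8


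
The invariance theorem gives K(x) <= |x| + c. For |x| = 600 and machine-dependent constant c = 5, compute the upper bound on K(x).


K(x) <= |x| + c = 600 + 5 = 605

605


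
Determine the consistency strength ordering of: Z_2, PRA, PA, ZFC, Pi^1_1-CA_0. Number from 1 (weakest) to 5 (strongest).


Ordering by consistency strength:
1. PRA
2. PA
3. Pi^1_1-CA_0
4. Z_2
5. ZFC


Z_2=4, PRA=1, PA=2, ZFC=5, Pi^1_1-CA_0=3


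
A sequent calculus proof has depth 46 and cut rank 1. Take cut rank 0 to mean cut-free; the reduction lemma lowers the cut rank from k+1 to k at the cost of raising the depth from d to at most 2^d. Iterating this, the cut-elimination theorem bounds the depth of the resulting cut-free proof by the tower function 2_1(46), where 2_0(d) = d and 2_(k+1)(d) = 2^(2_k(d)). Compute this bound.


Each rank reduction sends depth d to at most 2^d; cut rank r needs r reductions.
2_0(46) = 46
2_1(46) = 2^46 = 70368744177664
Cut-free depth bound = 70368744177664

70368744177664


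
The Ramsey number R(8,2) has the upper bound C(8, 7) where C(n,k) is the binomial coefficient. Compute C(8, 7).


R(8,2) <= C(8+2-2, 8-1) = C(8, 7)
C(8, 7) = 8! / (7! * 1!)
= 8

8


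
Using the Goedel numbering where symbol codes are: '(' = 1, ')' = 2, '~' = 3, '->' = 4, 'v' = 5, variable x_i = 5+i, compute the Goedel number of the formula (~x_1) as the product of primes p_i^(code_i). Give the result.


Formula: (~x_1)
Symbol codes: [1, 3, 6, 2]
Primes: [2, 3, 5, 7]
p_1^1 = 2^1 = 2
p_2^3 = 3^3 = 27
p_3^6 = 5^6 = 15625
p_4^2 = 7^2 = 49
Product = 41343750

41343750


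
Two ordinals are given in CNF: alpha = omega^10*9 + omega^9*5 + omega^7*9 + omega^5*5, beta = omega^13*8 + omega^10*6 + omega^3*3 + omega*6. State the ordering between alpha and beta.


Compare term by term from highest exponent:
alpha = omega^10*9 + omega^9*5 + omega^7*9 + omega^5*5
beta = omega^13*8 + omega^10*6 + omega^3*3 + omega*6
Term 1: alpha has omega^10*9, beta has omega^13*8
Term 2: alpha has omega^9*5, beta has omega^10*6
Term 3: alpha has omega^7*9, beta has omega^3*3
Term 4: alpha has omega^5*5, beta has omega^1*6
Result: alpha < beta

alpha < beta


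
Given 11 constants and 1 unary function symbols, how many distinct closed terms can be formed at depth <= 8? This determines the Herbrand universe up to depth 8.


Herbrand terms by depth:
Depth 0: 11 constants
Depth 1: 11 new terms (running total: 22)
Depth 2: 11 new terms (running total: 33)
Depth 3: 11 new terms (running total: 44)
Depth 4: 11 new terms (running total: 55)
Depth 5: 11 new terms (running total: 66)
Depth 6: 11 new terms (running total: 77)
Depth 7: 11 new terms (running total: 88)
Depth 8: 11 new terms (running total: 99)
Total distinct ground terms = 99

99


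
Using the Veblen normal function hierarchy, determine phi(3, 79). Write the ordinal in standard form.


phi(3, 79):
phi(3, beta) = eta_beta (the beta-th eta number, fixed point of zeta).
phi(3, 79) = eta_79

eta_79


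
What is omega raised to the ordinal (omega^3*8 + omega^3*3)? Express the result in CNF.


omega^(omega^3*8 + omega^3*3):
Both terms of the exponent have the same exponent 3, so they merge: omega^3*8 + omega^3*3 = omega^3*(8+3) = omega^3*11.
omega raised to a CNF ordinal is a single CNF term: Result = omega^(omega^3*11)

omega^(omega^3*11)


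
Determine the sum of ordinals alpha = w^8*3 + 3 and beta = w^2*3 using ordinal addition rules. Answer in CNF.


Ordinal addition (w^8*3 + 3) + w^2*3:
alpha's leading term has exponent 8 > beta's exponent 2, so it survives.
alpha's tail term has exponent 0 < beta's exponent 2, so it is absorbed by beta.
In ordinal addition, any term followed by a strictly larger-exponent term is absorbed.
Result = w^8*3 + w^2*3

w^8*3 + w^2*3


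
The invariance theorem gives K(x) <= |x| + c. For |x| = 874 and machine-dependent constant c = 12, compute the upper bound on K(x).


K(x) <= |x| + c = 874 + 12 = 886

886


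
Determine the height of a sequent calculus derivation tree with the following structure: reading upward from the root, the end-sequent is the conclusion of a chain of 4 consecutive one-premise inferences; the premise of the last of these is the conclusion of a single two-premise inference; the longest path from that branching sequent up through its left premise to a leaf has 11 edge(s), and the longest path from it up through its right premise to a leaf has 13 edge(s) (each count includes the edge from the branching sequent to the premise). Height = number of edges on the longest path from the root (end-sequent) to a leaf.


Longest path through the left premise: 11 edges (measured from the branching sequent)
Longest path through the right premise: 13 edges
Height of the subtree rooted at the branching sequent: max(11, 13) = 13
The branching sequent sits 4 edges above the root (the chain of one-premise inferences), so height = 13 + 4 = 17

17


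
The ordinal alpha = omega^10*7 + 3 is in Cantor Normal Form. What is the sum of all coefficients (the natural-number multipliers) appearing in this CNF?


CNF: omega^10*7 + 3
Coefficients: 7 + 3 = 10

10


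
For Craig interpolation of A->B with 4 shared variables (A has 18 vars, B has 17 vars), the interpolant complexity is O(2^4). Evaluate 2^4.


Shared atoms = 4
Craig interpolant size bound = 2^4
= 16

16


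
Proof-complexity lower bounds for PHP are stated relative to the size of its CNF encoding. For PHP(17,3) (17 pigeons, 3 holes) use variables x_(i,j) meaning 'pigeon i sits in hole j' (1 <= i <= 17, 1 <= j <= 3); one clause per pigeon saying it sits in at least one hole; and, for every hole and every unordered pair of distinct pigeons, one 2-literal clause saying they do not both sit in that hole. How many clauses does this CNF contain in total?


PHP(17,3): 17 pigeons, 3 holes, 17*3 = 51 variables.
- pigeon clauses: one per pigeon -> 17 clauses
- hole clauses: 3 holes * C(17,2) = 3 * 136 -> 408 clauses
Total clauses = 17 + 408 = 425

425


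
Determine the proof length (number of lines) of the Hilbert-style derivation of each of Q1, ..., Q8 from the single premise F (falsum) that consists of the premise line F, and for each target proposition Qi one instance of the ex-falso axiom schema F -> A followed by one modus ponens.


Ex falso, line by line:
- 1 premise line (F)
- 8 targets, each needing 1 axiom instance (F -> Qi) + 1 MP = 2 lines: 2 * 8 = 16
Total = 1 + 16 = 17 lines.

17


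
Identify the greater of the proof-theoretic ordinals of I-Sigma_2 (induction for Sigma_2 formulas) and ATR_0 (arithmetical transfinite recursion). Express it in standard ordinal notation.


Proof-theoretic ordinal of I-Sigma_2 (induction for Sigma_2 formulas): omega^(omega^omega)
Proof-theoretic ordinal of ATR_0 (arithmetical transfinite recursion): Gamma_0
Comparing: omega^(omega^omega) < Gamma_0.
The larger ordinal is Gamma_0 (from ATR_0 (arithmetical transfinite recursion)).

Gamma_0
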